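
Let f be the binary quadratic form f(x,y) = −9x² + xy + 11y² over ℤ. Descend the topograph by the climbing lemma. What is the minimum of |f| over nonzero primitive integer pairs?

descent: ρ → (11,-1,-9)
descent: ρ → (-9,19,1)  [lands on river]
river: ρ → (1,19,-9)
river: ρ → (-9,17,3)
river: ρ → (3,19,-3)
river: ρ → (-3,17,9)
river: ρ → (9,19,-1)
river: ρ → (-1,19,9)
river: ρ → (9,17,-3)
river: ρ → (-3,19,3)
river: ρ → (3,17,-9)
closes: descent 2, river 10
min |a| on river = 1

1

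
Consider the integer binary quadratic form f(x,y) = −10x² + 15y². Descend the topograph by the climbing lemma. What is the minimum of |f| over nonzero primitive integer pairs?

descent: ρ → (15,0,-10)
descent: ρ → (-10,20,5)  [lands on river]
river: ρ → (5,20,-10)
closes: descent 2, river 2
min |a| on river = 5

5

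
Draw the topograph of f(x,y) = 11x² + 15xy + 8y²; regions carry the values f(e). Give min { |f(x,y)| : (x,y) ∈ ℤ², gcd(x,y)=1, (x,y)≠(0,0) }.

translate: b→-7 (≡15 mod 22), so (11,15,8)→(11,-7,4)
flip: (11,-7,4)→(4,7,11)
translate: b→-1 (≡7 mod 8), so (4,7,11)→(4,-1,8)
reduced (well bottom): (4,-1,8) with a≤c, −a<b≤a
well minimum = a = 4

4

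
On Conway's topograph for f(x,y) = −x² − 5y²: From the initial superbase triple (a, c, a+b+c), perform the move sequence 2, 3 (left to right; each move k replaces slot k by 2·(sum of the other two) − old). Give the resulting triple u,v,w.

start (-1,-5,-6) = (f(1,0),f(0,1),f(1,1))
replace slot 2: 2·((-1)+(-6)) − (-5) = -9 → (-1,-9,-6)
replace slot 3: 2·((-1)+(-9)) − (-6) = -14 → (-1,-9,-14)

-1,-9,-14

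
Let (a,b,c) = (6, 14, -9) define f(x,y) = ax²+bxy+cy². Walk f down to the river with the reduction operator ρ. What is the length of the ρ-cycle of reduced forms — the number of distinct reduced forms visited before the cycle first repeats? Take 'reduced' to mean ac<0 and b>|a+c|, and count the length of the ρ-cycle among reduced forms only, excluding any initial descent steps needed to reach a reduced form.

D = 412, ⌊√D⌋ = 20
river: ρ → (-9,4,11)
river: ρ → (11,18,-2)
river: ρ → (-2,18,11)
river: ρ → (11,4,-9)
river: ρ → (-9,14,6)
river: ρ → (6,10,-13)
river: ρ → (-13,16,3)
river: ρ → (3,20,-1)
river: ρ → (-1,20,3)
river: ρ → (3,16,-13)
river: ρ → (-13,10,6)
river: ρ → (6,14,-9)
ρ-cycle length = 12 (tail of 0 descent steps not counted)

12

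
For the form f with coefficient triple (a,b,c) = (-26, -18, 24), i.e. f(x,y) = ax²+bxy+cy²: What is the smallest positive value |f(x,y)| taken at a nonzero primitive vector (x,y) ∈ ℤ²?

descent: ρ → (24,18,-26)  [lands on river]
river: ρ → (-26,34,16)
river: ρ → (16,30,-30)
river: ρ → (-30,30,16)
river: ρ → (16,34,-26)
river: ρ → (-26,18,24)
river: ρ → (24,30,-20)
river: ρ → (-20,50,4)
river: ρ → (4,46,-44)
river: ρ → (-44,42,6)
river: ρ → (6,42,-44)
river: ρ → (-44,46,4)
river: ρ → (4,50,-20)
river: ρ → (-20,30,24)
closes: descent 1, river 14
min |a| on river = 4

4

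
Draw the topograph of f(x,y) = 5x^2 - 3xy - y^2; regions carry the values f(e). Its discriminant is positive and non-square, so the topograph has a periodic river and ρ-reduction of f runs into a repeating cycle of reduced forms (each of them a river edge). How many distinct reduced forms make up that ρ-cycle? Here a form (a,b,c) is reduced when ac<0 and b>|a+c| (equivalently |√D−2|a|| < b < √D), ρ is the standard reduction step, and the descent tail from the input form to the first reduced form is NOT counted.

D = 29, ⌊√D⌋ = 5
descent: ρ → (-1,5,1)  [lands on river]
river: ρ → (1,5,-1)
ρ-cycle length = 2 (tail of 1 descent step not counted)

2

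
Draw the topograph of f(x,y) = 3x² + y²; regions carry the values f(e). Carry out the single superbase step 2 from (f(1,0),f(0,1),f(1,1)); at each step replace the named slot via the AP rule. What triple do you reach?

start (3,1,4) = (f(1,0),f(0,1),f(1,1))
replace slot 2: 2·(3+4) − 1 = 13 → (3,13,4)

3,13,4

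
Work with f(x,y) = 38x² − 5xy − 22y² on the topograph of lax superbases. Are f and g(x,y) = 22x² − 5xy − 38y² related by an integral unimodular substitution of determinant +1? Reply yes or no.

D₁ = 3369, D₂ = 3369
river cycle of f (length 70): (-22, 49, 11), (11, 39, -42), (-42, 45, 8), (8, 51, -24), (-24, 45, 14), (14, 39, -33), (-33, 27, 20), (20, 53, -7), (-7, 45, 48), (48, 51, -4), … (60 more)
river cycle of g (length 70): (22, 39, -21), (-21, 45, 16), (16, 51, -12), (-12, 45, 28), (28, 11, -29), (-29, 47, 10), (10, 53, -14), (-14, 31, 43), (43, 55, -2), (-2, 57, 15), … (60 more)
cycles differ ⇒ inequivalent

no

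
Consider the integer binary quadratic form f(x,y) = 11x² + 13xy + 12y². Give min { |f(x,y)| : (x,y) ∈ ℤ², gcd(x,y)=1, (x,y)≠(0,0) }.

translate: b→-9 (≡13 mod 22), so (11,13,12)→(11,-9,10)
flip: (11,-9,10)→(10,9,11)
reduced (well bottom): (10,9,11) with a≤c, −a<b≤a
well minimum = a = 10

10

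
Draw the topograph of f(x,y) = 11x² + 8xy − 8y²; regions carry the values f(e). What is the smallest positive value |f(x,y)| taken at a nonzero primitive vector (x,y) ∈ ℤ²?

river: ρ → (-8,8,11)
river: ρ → (11,14,-5)
river: ρ → (-5,16,8)
river: ρ → (8,16,-5)
river: ρ → (-5,14,11)
river: ρ → (11,8,-8)
closes: descent 0, river 6
min |a| on river = 5

5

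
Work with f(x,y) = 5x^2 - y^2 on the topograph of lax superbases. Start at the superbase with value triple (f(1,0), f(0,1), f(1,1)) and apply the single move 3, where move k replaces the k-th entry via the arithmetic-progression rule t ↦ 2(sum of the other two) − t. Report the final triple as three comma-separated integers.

start (5,-1,4) = (f(1,0),f(0,1),f(1,1))
replace slot 3: 2·(5+(-1)) − 4 = 4 → (5,-1,4)

5,-1,4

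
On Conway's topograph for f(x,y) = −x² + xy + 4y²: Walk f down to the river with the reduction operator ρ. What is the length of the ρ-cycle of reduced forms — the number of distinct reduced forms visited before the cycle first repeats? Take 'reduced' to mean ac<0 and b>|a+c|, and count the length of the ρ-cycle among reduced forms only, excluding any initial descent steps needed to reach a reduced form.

D = 17, ⌊√D⌋ = 4
descent: ρ → (4,-1,-1)
descent: ρ → (-1,3,2)  [lands on river]
river: ρ → (2,1,-2)
river: ρ → (-2,3,1)
river: ρ → (1,3,-2)
river: ρ → (-2,1,2)
river: ρ → (2,3,-1)
ρ-cycle length = 6 (tail of 2 descent steps not counted)

6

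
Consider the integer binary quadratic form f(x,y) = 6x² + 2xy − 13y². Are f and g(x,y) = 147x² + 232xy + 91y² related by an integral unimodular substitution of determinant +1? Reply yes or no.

D₁ = 316, D₂ = 316
river cycle of f (length 6): (6, 14, -5), (-5, 16, 3), (3, 14, -10), (-10, 6, 7), (7, 8, -9), (-9, 10, 6)
river cycle of g (length 6): (6, 14, -5), (-5, 16, 3), (3, 14, -10), (-10, 6, 7), (7, 8, -9), (-9, 10, 6)
cycles coincide ⇒ equivalent

yes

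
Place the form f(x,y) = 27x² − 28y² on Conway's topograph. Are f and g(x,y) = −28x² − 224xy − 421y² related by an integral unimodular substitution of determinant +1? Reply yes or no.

D₁ = 3024, D₂ = 3024
river cycle of f (length 2): (27, 54, -1), (-1, 54, 27)
river cycle of g (length 2): (27, 54, -1), (-1, 54, 27)
cycles coincide ⇒ equivalent

yes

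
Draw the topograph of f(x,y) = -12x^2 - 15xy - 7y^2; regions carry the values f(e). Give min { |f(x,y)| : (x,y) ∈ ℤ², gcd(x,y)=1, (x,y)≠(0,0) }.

translate: b→-9 (≡15 mod 24), so (12,15,7)→(12,-9,4)
flip: (12,-9,4)→(4,9,12)
translate: b→1 (≡9 mod 8), so (4,9,12)→(4,1,7)
reduced (well bottom): (4,1,7) with a≤c, −a<b≤a
well minimum |f| = |-4| = 4 (negative-definite)

4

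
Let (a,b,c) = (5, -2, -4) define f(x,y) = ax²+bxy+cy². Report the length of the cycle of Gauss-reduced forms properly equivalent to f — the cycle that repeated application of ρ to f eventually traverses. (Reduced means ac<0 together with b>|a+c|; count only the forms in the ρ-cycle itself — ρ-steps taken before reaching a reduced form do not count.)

D = 84, ⌊√D⌋ = 9
descent: ρ → (-4,2,5)  [lands on river]
river: ρ → (5,8,-1)
river: ρ → (-1,8,5)
river: ρ → (5,2,-4)
river: ρ → (-4,6,3)
river: ρ → (3,6,-4)
ρ-cycle length = 6 (tail of 1 descent step not counted)

6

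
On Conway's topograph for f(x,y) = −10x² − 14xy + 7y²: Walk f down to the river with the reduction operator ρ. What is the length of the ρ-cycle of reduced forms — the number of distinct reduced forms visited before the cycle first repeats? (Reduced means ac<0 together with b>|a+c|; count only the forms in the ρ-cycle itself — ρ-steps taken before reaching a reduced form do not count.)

D = 476, ⌊√D⌋ = 21
descent: ρ → (7,14,-10)  [lands on river]
river: ρ → (-10,6,11)
river: ρ → (11,16,-5)
river: ρ → (-5,14,14)
river: ρ → (14,14,-5)
river: ρ → (-5,16,11)
river: ρ → (11,6,-10)
river: ρ → (-10,14,7)
ρ-cycle length = 8 (tail of 1 descent step not counted)

8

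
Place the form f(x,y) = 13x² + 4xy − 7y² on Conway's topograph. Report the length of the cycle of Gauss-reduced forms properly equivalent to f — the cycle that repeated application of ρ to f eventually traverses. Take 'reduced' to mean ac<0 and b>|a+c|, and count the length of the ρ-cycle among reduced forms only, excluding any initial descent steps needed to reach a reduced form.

D = 380, ⌊√D⌋ = 19
descent: ρ → (-7,10,10)  [lands on river]
river: ρ → (10,10,-7)
river: ρ → (-7,18,2)
river: ρ → (2,18,-7)
ρ-cycle length = 4 (tail of 1 descent step not counted)

4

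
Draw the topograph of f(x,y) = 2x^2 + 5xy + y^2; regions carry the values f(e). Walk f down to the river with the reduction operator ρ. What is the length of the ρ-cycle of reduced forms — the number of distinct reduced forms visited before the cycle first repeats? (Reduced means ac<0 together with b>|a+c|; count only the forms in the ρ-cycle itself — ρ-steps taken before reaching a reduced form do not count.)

D = 17, ⌊√D⌋ = 4
descent: ρ → (1,3,-2)  [lands on river]
river: ρ → (-2,1,2)
river: ρ → (2,3,-1)
river: ρ → (-1,3,2)
river: ρ → (2,1,-2)
river: ρ → (-2,3,1)
ρ-cycle length = 6 (tail of 1 descent step not counted)

6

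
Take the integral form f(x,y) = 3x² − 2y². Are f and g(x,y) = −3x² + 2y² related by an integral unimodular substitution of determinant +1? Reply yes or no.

D₁ = 24, D₂ = 24
river cycle of f (length 2): (-2, 4, 1), (1, 4, -2)
river cycle of g (length 2): (2, 4, -1), (-1, 4, 2)
cycles differ ⇒ inequivalent

no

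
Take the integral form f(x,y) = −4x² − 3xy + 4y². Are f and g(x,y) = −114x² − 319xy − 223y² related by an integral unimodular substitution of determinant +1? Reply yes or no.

D₁ = 73, D₂ = 73
river cycle of f (length 18): (4, 3, -4), (-4, 5, 3), (3, 7, -2), (-2, 5, 6), (6, 7, -1), (-1, 7, 6), (6, 5, -2), (-2, 7, 3), (3, 5, -4), (-4, 3, 4), … (8 more)
river cycle of g (length 18): (-3, 5, 4), (4, 3, -4), (-4, 5, 3), (3, 7, -2), (-2, 5, 6), (6, 7, -1), (-1, 7, 6), (6, 5, -2), (-2, 7, 3), (3, 5, -4), … (8 more)
cycles coincide ⇒ equivalent

yes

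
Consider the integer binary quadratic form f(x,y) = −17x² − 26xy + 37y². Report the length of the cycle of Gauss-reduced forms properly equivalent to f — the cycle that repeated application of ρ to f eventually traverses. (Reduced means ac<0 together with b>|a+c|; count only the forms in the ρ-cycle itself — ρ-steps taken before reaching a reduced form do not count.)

D = 3192, ⌊√D⌋ = 56
descent: ρ → (37,26,-17)  [lands on river]
river: ρ → (-17,42,21)
river: ρ → (21,42,-17)
river: ρ → (-17,26,37)
river: ρ → (37,48,-6)
river: ρ → (-6,48,37)
ρ-cycle length = 6 (tail of 1 descent step not counted)

6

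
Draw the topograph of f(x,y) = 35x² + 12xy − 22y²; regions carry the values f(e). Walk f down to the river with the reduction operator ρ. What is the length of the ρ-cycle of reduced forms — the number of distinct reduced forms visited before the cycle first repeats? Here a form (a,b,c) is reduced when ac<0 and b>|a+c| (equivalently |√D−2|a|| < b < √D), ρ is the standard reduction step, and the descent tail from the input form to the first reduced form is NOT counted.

D = 3224, ⌊√D⌋ = 56
descent: ρ → (-22,32,25)  [lands on river]
river: ρ → (25,18,-29)
river: ρ → (-29,40,14)
river: ρ → (14,44,-23)
river: ρ → (-23,48,10)
river: ρ → (10,52,-13)
river: ρ → (-13,52,10)
river: ρ → (10,48,-23)
river: ρ → (-23,44,14)
river: ρ → (14,40,-29)
river: ρ → (-29,18,25)
river: ρ → (25,32,-22)
river: ρ → (-22,56,1)
river: ρ → (1,56,-22)
ρ-cycle length = 14 (tail of 1 descent step not counted)

14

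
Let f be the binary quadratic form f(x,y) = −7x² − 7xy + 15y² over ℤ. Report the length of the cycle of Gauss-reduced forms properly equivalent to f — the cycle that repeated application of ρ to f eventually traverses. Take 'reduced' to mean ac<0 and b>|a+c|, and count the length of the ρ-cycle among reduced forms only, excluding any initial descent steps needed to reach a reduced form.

D = 469, ⌊√D⌋ = 21
descent: ρ → (15,7,-7)
descent: ρ → (-7,21,1)  [lands on river]
river: ρ → (1,21,-7)
ρ-cycle length = 2 (tail of 2 descent steps not counted)

2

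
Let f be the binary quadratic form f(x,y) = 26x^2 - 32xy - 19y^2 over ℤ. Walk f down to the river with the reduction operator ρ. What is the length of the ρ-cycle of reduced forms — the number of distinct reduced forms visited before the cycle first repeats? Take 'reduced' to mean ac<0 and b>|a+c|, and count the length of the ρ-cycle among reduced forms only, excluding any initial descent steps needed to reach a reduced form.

D = 3000, ⌊√D⌋ = 54
descent: ρ → (-19,32,26)  [lands on river]
river: ρ → (26,20,-25)
river: ρ → (-25,30,21)
river: ρ → (21,54,-1)
river: ρ → (-1,54,21)
river: ρ → (21,30,-25)
river: ρ → (-25,20,26)
river: ρ → (26,32,-19)
river: ρ → (-19,44,14)
river: ρ → (14,40,-25)
river: ρ → (-25,10,29)
river: ρ → (29,48,-6)
river: ρ → (-6,48,29)
river: ρ → (29,10,-25)
river: ρ → (-25,40,14)
river: ρ → (14,44,-19)
ρ-cycle length = 16 (tail of 1 descent step not counted)

16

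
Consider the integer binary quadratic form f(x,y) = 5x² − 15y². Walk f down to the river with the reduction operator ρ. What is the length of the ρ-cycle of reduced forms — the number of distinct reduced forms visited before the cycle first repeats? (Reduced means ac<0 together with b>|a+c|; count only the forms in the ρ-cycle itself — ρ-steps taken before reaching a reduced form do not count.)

D = 300, ⌊√D⌋ = 17
descent: ρ → (-15,0,5)
descent: ρ → (5,10,-10)  [lands on river]
river: ρ → (-10,10,5)
ρ-cycle length = 2 (tail of 2 descent steps not counted)

2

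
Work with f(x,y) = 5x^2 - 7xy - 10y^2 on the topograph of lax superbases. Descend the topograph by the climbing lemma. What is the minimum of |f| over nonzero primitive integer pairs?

descent: ρ → (-10,7,5)  [lands on river]
river: ρ → (5,13,-4)
river: ρ → (-4,11,8)
river: ρ → (8,5,-7)
river: ρ → (-7,9,6)
river: ρ → (6,15,-1)
river: ρ → (-1,15,6)
river: ρ → (6,9,-7)
river: ρ → (-7,5,8)
river: ρ → (8,11,-4)
river: ρ → (-4,13,5)
river: ρ → (5,7,-10)
river: ρ → (-10,13,2)
river: ρ → (2,15,-3)
river: ρ → (-3,15,2)
river: ρ → (2,13,-10)
closes: descent 1, river 16
min |a| on river = 1

1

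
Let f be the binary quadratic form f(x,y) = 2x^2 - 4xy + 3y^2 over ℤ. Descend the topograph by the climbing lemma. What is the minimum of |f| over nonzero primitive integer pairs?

translate: b→0 (≡-4 mod 4), so (2,-4,3)→(2,0,1)
flip: (2,0,1)→(1,0,2)
reduced (well bottom): (1,0,2) with a≤c, −a<b≤a
well minimum = a = 1

1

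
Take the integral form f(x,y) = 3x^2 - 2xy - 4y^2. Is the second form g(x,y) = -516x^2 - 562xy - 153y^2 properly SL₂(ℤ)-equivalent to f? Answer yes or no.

D₁ = 52, D₂ = 52
river cycle of f (length 10): (-4, 2, 3), (3, 4, -3), (-3, 2, 4), (4, 6, -1), (-1, 6, 4), (4, 2, -3), (-3, 4, 3), (3, 2, -4), (-4, 6, 1), (1, 6, -4)
river cycle of g (length 10): (-4, 2, 3), (3, 4, -3), (-3, 2, 4), (4, 6, -1), (-1, 6, 4), (4, 2, -3), (-3, 4, 3), (3, 2, -4), (-4, 6, 1), (1, 6, -4)
cycles coincide ⇒ equivalent

yes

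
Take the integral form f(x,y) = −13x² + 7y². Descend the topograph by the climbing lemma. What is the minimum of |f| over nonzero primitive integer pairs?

descent: ρ → (7,14,-6)  [lands on river]
river: ρ → (-6,10,11)
river: ρ → (11,12,-5)
river: ρ → (-5,18,2)
river: ρ → (2,18,-5)
river: ρ → (-5,12,11)
river: ρ → (11,10,-6)
river: ρ → (-6,14,7)
closes: descent 1, river 8
min |a| on river = 2

2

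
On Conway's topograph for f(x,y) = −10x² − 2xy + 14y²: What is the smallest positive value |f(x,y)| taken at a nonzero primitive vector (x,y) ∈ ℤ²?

descent: ρ → (14,2,-10)
descent: ρ → (-10,18,6)  [lands on river]
river: ρ → (6,18,-10)
river: ρ → (-10,22,2)
river: ρ → (2,22,-10)
closes: descent 2, river 4
min |a| on river = 2

2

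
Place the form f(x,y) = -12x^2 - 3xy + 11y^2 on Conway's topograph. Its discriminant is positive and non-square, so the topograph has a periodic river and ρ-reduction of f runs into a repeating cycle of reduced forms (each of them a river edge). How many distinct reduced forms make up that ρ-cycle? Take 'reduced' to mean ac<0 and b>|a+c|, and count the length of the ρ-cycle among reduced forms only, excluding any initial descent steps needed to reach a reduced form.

D = 537, ⌊√D⌋ = 23
descent: ρ → (11,3,-12)  [lands on river]
river: ρ → (-12,21,2)
river: ρ → (2,23,-1)
river: ρ → (-1,23,2)
river: ρ → (2,21,-12)
river: ρ → (-12,3,11)
river: ρ → (11,19,-4)
river: ρ → (-4,21,6)
river: ρ → (6,15,-13)
river: ρ → (-13,11,8)
river: ρ → (8,21,-3)
river: ρ → (-3,21,8)
river: ρ → (8,11,-13)
river: ρ → (-13,15,6)
river: ρ → (6,21,-4)
river: ρ → (-4,19,11)
ρ-cycle length = 16 (tail of 1 descent step not counted)

16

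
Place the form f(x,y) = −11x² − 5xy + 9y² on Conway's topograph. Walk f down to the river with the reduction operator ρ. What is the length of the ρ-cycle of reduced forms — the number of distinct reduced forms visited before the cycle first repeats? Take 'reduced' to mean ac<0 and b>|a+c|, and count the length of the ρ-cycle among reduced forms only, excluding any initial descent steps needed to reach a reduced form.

D = 421, ⌊√D⌋ = 20
descent: ρ → (9,5,-11)  [lands on river]
river: ρ → (-11,17,3)
river: ρ → (3,19,-5)
river: ρ → (-5,11,15)
river: ρ → (15,19,-1)
river: ρ → (-1,19,15)
river: ρ → (15,11,-5)
river: ρ → (-5,19,3)
river: ρ → (3,17,-11)
river: ρ → (-11,5,9)
river: ρ → (9,13,-7)
river: ρ → (-7,15,7)
river: ρ → (7,13,-9)
river: ρ → (-9,5,11)
river: ρ → (11,17,-3)
river: ρ → (-3,19,5)
river: ρ → (5,11,-15)
river: ρ → (-15,19,1)
river: ρ → (1,19,-15)
river: ρ → (-15,11,5)
river: ρ → (5,19,-3)
river: ρ → (-3,17,11)
river: ρ → (11,5,-9)
river: ρ → (-9,13,7)
river: ρ → (7,15,-7)
river: ρ → (-7,13,9)
ρ-cycle length = 26 (tail of 1 descent step not counted)

26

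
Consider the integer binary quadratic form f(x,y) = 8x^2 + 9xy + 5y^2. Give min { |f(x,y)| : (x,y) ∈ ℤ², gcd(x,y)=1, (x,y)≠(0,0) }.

translate: b→-7 (≡9 mod 16), so (8,9,5)→(8,-7,4)
flip: (8,-7,4)→(4,7,8)
translate: b→-1 (≡7 mod 8), so (4,7,8)→(4,-1,5)
reduced (well bottom): (4,-1,5) with a≤c, −a<b≤a
well minimum = a = 4

4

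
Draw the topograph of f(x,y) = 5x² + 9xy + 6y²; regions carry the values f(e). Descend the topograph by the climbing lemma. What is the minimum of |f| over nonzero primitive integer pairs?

translate: b→-1 (≡9 mod 10), so (5,9,6)→(5,-1,2)
flip: (5,-1,2)→(2,1,5)
reduced (well bottom): (2,1,5) with a≤c, −a<b≤a
well minimum = a = 2

2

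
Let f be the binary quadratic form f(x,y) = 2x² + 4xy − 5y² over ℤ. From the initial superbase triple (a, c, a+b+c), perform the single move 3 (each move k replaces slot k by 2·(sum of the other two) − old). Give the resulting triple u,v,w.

start (2,-5,1) = (f(1,0),f(0,1),f(1,1))
replace slot 3: 2·(2+(-5)) − 1 = -7 → (2,-5,-7)

2,-5,-7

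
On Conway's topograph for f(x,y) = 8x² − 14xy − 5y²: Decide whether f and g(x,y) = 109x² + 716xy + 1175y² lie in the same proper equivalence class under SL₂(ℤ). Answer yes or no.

D₁ = 356, D₂ = 356
river cycle of f (length 10): (-5, 14, 8), (8, 18, -1), (-1, 18, 8), (8, 14, -5), (-5, 16, 5), (5, 14, -8), (-8, 18, 1), (1, 18, -8), (-8, 14, 5), (5, 16, -5)
river cycle of g (length 10): (8, 18, -1), (-1, 18, 8), (8, 14, -5), (-5, 16, 5), (5, 14, -8), (-8, 18, 1), (1, 18, -8), (-8, 14, 5), (5, 16, -5), (-5, 14, 8)
cycles coincide ⇒ equivalent

yes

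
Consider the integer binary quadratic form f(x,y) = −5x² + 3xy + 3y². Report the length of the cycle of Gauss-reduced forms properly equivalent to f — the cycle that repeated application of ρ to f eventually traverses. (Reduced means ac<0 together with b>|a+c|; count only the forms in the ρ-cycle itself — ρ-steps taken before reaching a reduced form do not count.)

D = 69, ⌊√D⌋ = 8
river: ρ → (3,3,-5)
river: ρ → (-5,7,1)
river: ρ → (1,7,-5)
river: ρ → (-5,3,3)
ρ-cycle length = 4 (tail of 0 descent steps not counted)

4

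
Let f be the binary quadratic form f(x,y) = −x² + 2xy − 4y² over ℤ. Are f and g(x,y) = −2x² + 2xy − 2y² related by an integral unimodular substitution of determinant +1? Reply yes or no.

D₁ = -12, D₂ = -12
f is negative-definite; reduce −f:
−f: translate: b→0 (≡-2 mod 2), so (1,-2,4)→(1,0,3)
−f: reduced (well bottom): (1,0,3) with a≤c, −a<b≤a
flip sign back: reduced form of f is (-1,0,-3)
g is negative-definite; reduce −g:
−g: translate: b→2 (≡-2 mod 4), so (2,-2,2)→(2,2,2)
−g: reduced (well bottom): (2,2,2) with a≤c, −a<b≤a
flip sign back: reduced form of g is (-2,-2,-2)
reduced forms (-1, 0, -3) vs (-2, -2, -2) ⇒ inequivalent

no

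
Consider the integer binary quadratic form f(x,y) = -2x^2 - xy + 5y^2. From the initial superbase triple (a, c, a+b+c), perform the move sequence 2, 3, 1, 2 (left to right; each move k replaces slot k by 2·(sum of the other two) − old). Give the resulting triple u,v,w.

start (-2,5,2) = (f(1,0),f(0,1),f(1,1))
replace slot 2: 2·((-2)+2) − 5 = -5 → (-2,-5,2)
replace slot 3: 2·((-2)+(-5)) − 2 = -16 → (-2,-5,-16)
replace slot 1: 2·((-5)+(-16)) − (-2) = -40 → (-40,-5,-16)
replace slot 2: 2·((-40)+(-16)) − (-5) = -107 → (-40,-107,-16)

-40,-107,-16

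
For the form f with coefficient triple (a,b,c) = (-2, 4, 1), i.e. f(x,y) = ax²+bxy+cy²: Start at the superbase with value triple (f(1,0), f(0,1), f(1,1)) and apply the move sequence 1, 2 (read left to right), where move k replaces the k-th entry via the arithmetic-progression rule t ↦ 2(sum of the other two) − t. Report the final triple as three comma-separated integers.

start (-2,1,3) = (f(1,0),f(0,1),f(1,1))
replace slot 1: 2·(1+3) − (-2) = 10 → (10,1,3)
replace slot 2: 2·(10+3) − 1 = 25 → (10,25,3)

10,25,3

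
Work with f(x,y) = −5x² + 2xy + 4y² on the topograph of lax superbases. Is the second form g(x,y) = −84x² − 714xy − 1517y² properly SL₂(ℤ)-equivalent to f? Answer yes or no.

D₁ = 84, D₂ = 84
river cycle of f (length 6): (4, 6, -3), (-3, 6, 4), (4, 2, -5), (-5, 8, 1), (1, 8, -5), (-5, 2, 4)
river cycle of g (length 6): (-5, 2, 4), (4, 6, -3), (-3, 6, 4), (4, 2, -5), (-5, 8, 1), (1, 8, -5)
cycles coincide ⇒ equivalent

yes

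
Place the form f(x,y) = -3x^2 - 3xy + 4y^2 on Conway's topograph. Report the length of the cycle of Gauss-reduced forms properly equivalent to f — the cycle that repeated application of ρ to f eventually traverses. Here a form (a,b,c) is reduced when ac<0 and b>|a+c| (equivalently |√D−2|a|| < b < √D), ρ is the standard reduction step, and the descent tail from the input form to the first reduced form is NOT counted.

D = 57, ⌊√D⌋ = 7
descent: ρ → (4,3,-3)  [lands on river]
river: ρ → (-3,3,4)
river: ρ → (4,5,-2)
river: ρ → (-2,7,1)
river: ρ → (1,7,-2)
river: ρ → (-2,5,4)
ρ-cycle length = 6 (tail of 1 descent step not counted)

6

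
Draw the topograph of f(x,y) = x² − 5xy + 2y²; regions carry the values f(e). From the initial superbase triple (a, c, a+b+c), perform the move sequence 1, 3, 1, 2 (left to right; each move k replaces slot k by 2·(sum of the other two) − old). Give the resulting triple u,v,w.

start (1,2,-2) = (f(1,0),f(0,1),f(1,1))
replace slot 1: 2·(2+(-2)) − 1 = -1 → (-1,2,-2)
replace slot 3: 2·((-1)+2) − (-2) = 4 → (-1,2,4)
replace slot 1: 2·(2+4) − (-1) = 13 → (13,2,4)
replace slot 2: 2·(13+4) − 2 = 32 → (13,32,4)

13,32,4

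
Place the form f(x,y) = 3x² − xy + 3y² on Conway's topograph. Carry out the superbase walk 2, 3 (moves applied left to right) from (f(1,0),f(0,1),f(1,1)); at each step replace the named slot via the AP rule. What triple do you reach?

start (3,3,5) = (f(1,0),f(0,1),f(1,1))
replace slot 2: 2·(3+5) − 3 = 13 → (3,13,5)
replace slot 3: 2·(3+13) − 5 = 27 → (3,13,27)

3,13,27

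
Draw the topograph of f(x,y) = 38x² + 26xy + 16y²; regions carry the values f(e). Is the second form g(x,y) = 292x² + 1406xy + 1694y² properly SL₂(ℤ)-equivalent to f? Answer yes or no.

D₁ = -1756, D₂ = -1756
f: flip: (38,26,16)→(16,-26,38)
f: translate: b→6 (≡-26 mod 32), so (16,-26,38)→(16,6,28)
f: reduced (well bottom): (16,6,28) with a≤c, −a<b≤a
g: translate: b→238 (≡1406 mod 584), so (292,1406,1694)→(292,238,50)
g: flip: (292,238,50)→(50,-238,292)
g: translate: b→-38 (≡-238 mod 100), so (50,-238,292)→(50,-38,16)
g: flip: (50,-38,16)→(16,38,50)
g: translate: b→6 (≡38 mod 32), so (16,38,50)→(16,6,28)
g: reduced (well bottom): (16,6,28) with a≤c, −a<b≤a
reduced forms (16, 6, 28) vs (16, 6, 28) ⇒ equivalent

yes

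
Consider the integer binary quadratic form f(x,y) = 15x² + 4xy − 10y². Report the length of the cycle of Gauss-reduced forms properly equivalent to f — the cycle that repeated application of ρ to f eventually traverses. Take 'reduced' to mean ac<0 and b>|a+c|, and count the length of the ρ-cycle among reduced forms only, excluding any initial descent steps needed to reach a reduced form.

D = 616, ⌊√D⌋ = 24
descent: ρ → (-10,16,9)  [lands on river]
river: ρ → (9,20,-6)
river: ρ → (-6,16,15)
river: ρ → (15,14,-7)
river: ρ → (-7,14,15)
river: ρ → (15,16,-6)
river: ρ → (-6,20,9)
river: ρ → (9,16,-10)
river: ρ → (-10,24,1)
river: ρ → (1,24,-10)
ρ-cycle length = 10 (tail of 1 descent step not counted)

10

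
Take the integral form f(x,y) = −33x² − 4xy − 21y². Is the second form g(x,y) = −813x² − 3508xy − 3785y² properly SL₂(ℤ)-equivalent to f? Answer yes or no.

D₁ = -2756, D₂ = -2756
f is negative-definite; reduce −f:
−f: flip: (33,4,21)→(21,-4,33)
−f: reduced (well bottom): (21,-4,33) with a≤c, −a<b≤a
flip sign back: reduced form of f is (-21,4,-33)
g is negative-definite; reduce −g:
−g: translate: b→256 (≡3508 mod 1626), so (813,3508,3785)→(813,256,21)
−g: flip: (813,256,21)→(21,-256,813)
−g: translate: b→-4 (≡-256 mod 42), so (21,-256,813)→(21,-4,33)
−g: reduced (well bottom): (21,-4,33) with a≤c, −a<b≤a
flip sign back: reduced form of g is (-21,4,-33)
reduced forms (-21, 4, -33) vs (-21, 4, -33) ⇒ equivalent

yes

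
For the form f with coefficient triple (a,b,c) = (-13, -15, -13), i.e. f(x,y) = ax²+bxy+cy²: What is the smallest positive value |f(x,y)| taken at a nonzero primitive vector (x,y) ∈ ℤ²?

translate: b→-11 (≡15 mod 26), so (13,15,13)→(13,-11,11)
flip: (13,-11,11)→(11,11,13)
reduced (well bottom): (11,11,13) with a≤c, −a<b≤a
well minimum |f| = |-11| = 11 (negative-definite)

11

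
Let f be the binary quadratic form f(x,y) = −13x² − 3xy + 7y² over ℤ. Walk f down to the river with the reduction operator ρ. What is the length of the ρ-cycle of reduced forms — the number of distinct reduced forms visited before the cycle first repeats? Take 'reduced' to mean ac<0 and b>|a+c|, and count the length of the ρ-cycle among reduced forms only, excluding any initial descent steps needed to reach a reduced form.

D = 373, ⌊√D⌋ = 19
descent: ρ → (7,17,-3)  [lands on river]
river: ρ → (-3,19,1)
river: ρ → (1,19,-3)
river: ρ → (-3,17,7)
river: ρ → (7,11,-9)
river: ρ → (-9,7,9)
river: ρ → (9,11,-7)
river: ρ → (-7,17,3)
river: ρ → (3,19,-1)
river: ρ → (-1,19,3)
river: ρ → (3,17,-7)
river: ρ → (-7,11,9)
river: ρ → (9,7,-9)
river: ρ → (-9,11,7)
ρ-cycle length = 14 (tail of 1 descent step not counted)

14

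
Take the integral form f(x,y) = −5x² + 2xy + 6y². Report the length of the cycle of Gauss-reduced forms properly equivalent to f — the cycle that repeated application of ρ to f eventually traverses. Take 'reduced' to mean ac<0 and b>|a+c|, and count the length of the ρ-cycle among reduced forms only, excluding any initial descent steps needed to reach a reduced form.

D = 124, ⌊√D⌋ = 11
river: ρ → (6,10,-1)
river: ρ → (-1,10,6)
river: ρ → (6,2,-5)
river: ρ → (-5,8,3)
river: ρ → (3,10,-2)
river: ρ → (-2,10,3)
river: ρ → (3,8,-5)
river: ρ → (-5,2,6)
ρ-cycle length = 8 (tail of 0 descent steps not counted)

8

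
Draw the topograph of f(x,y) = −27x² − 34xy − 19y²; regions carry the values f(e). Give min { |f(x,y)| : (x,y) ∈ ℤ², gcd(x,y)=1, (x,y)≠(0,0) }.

translate: b→-20 (≡34 mod 54), so (27,34,19)→(27,-20,12)
flip: (27,-20,12)→(12,20,27)
translate: b→-4 (≡20 mod 24), so (12,20,27)→(12,-4,19)
reduced (well bottom): (12,-4,19) with a≤c, −a<b≤a
well minimum |f| = |-12| = 12 (negative-definite)

12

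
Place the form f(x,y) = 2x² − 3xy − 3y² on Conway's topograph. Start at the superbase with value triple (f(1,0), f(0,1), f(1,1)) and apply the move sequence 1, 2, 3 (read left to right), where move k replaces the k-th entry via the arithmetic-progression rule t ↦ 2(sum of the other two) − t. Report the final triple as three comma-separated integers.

start (2,-3,-4) = (f(1,0),f(0,1),f(1,1))
replace slot 1: 2·((-3)+(-4)) − 2 = -16 → (-16,-3,-4)
replace slot 2: 2·((-16)+(-4)) − (-3) = -37 → (-16,-37,-4)
replace slot 3: 2·((-16)+(-37)) − (-4) = -102 → (-16,-37,-102)

-16,-37,-102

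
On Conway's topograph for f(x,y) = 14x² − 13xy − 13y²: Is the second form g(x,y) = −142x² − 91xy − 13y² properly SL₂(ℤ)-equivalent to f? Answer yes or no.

D₁ = 897, D₂ = 897
river cycle of f (length 10): (-13, 13, 14), (14, 15, -12), (-12, 9, 17), (17, 25, -4), (-4, 23, 23), (23, 23, -4), (-4, 25, 17), (17, 9, -12), (-12, 15, 14), (14, 13, -13)
river cycle of g (length 10): (-13, 13, 14), (14, 15, -12), (-12, 9, 17), (17, 25, -4), (-4, 23, 23), (23, 23, -4), (-4, 25, 17), (17, 9, -12), (-12, 15, 14), (14, 13, -13)
cycles coincide ⇒ equivalent

yes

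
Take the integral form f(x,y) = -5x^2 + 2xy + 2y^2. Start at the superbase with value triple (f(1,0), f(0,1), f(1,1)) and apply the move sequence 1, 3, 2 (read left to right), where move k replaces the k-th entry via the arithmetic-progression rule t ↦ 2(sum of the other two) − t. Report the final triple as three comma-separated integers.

start (-5,2,-1) = (f(1,0),f(0,1),f(1,1))
replace slot 1: 2·(2+(-1)) − (-5) = 7 → (7,2,-1)
replace slot 3: 2·(7+2) − (-1) = 19 → (7,2,19)
replace slot 2: 2·(7+19) − 2 = 50 → (7,50,19)

7,50,19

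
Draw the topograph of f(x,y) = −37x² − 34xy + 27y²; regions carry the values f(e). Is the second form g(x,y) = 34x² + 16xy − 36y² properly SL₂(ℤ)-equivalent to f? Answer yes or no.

D₁ = 5152, D₂ = 5152
river cycle of f (length 6): (27, 34, -37), (-37, 40, 24), (24, 56, -21), (-21, 70, 3), (3, 68, -44), (-44, 20, 27)
river cycle of g (length 8): (-36, 56, 14), (14, 56, -36), (-36, 16, 34), (34, 52, -18), (-18, 56, 28), (28, 56, -18), (-18, 52, 34), (34, 16, -36)
cycles differ ⇒ inequivalent

no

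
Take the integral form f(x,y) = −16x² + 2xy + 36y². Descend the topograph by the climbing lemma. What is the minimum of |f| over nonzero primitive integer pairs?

descent: ρ → (36,-2,-16)
descent: ρ → (-16,34,18)  [lands on river]
river: ρ → (18,38,-12)
river: ρ → (-12,34,24)
river: ρ → (24,14,-22)
river: ρ → (-22,30,16)
river: ρ → (16,34,-18)
river: ρ → (-18,38,12)
river: ρ → (12,34,-24)
river: ρ → (-24,14,22)
river: ρ → (22,30,-16)
closes: descent 2, river 10
min |a| on river = 12

12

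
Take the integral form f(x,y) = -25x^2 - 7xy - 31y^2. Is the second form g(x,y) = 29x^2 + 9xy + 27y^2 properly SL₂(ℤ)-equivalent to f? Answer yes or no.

D₁ = -3051, D₂ = -3051
f is negative-definite; reduce −f:
−f: reduced (well bottom): (25,7,31) with a≤c, −a<b≤a
flip sign back: reduced form of f is (-25,-7,-31)
g: flip: (29,9,27)→(27,-9,29)
g: reduced (well bottom): (27,-9,29) with a≤c, −a<b≤a
reduced forms (-25, -7, -31) vs (27, -9, 29) ⇒ inequivalent

no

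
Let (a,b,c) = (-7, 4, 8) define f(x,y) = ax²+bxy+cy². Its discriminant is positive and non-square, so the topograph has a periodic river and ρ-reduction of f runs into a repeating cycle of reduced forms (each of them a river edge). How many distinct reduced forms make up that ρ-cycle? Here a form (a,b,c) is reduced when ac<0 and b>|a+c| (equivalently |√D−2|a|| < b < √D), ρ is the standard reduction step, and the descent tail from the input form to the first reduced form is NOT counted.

D = 240, ⌊√D⌋ = 15
river: ρ → (8,12,-3)
river: ρ → (-3,12,8)
river: ρ → (8,4,-7)
river: ρ → (-7,10,5)
river: ρ → (5,10,-7)
river: ρ → (-7,4,8)
ρ-cycle length = 6 (tail of 0 descent steps not counted)

6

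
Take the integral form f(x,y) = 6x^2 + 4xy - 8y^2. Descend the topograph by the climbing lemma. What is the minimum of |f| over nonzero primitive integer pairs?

river: ρ → (-8,12,2)
river: ρ → (2,12,-8)
river: ρ → (-8,4,6)
river: ρ → (6,8,-6)
river: ρ → (-6,4,8)
river: ρ → (8,12,-2)
river: ρ → (-2,12,8)
river: ρ → (8,4,-6)
river: ρ → (-6,8,6)
river: ρ → (6,4,-8)
closes: descent 0, river 10
min |a| on river = 2

2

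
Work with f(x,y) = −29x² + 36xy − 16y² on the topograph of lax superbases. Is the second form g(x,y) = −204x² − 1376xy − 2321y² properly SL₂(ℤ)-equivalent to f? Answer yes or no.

D₁ = -560, D₂ = -560
f is negative-definite; reduce −f:
−f: translate: b→22 (≡-36 mod 58), so (29,-36,16)→(29,22,9)
−f: flip: (29,22,9)→(9,-22,29)
−f: translate: b→-4 (≡-22 mod 18), so (9,-22,29)→(9,-4,16)
−f: reduced (well bottom): (9,-4,16) with a≤c, −a<b≤a
flip sign back: reduced form of f is (-9,4,-16)
g is negative-definite; reduce −g:
−g: translate: b→152 (≡1376 mod 408), so (204,1376,2321)→(204,152,29)
−g: flip: (204,152,29)→(29,-152,204)
−g: translate: b→22 (≡-152 mod 58), so (29,-152,204)→(29,22,9)
−g: flip: (29,22,9)→(9,-22,29)
−g: translate: b→-4 (≡-22 mod 18), so (9,-22,29)→(9,-4,16)
−g: reduced (well bottom): (9,-4,16) with a≤c, −a<b≤a
flip sign back: reduced form of g is (-9,4,-16)
reduced forms (-9, 4, -16) vs (-9, 4, -16) ⇒ equivalent

yes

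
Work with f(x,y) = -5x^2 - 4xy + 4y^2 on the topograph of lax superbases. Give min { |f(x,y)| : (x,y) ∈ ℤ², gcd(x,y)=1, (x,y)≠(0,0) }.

descent: ρ → (4,4,-5)  [lands on river]
river: ρ → (-5,6,3)
river: ρ → (3,6,-5)
river: ρ → (-5,4,4)
closes: descent 1, river 4
min |a| on river = 3

3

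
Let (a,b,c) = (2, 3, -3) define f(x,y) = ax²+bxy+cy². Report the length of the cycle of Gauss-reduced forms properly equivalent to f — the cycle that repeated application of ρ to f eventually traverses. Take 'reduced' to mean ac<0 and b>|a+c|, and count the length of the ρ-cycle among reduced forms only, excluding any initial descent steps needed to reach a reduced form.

D = 33, ⌊√D⌋ = 5
river: ρ → (-3,3,2)
river: ρ → (2,5,-1)
river: ρ → (-1,5,2)
river: ρ → (2,3,-3)
ρ-cycle length = 4 (tail of 0 descent steps not counted)

4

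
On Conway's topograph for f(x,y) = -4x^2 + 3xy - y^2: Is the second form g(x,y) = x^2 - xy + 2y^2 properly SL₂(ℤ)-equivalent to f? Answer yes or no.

D₁ = -7, D₂ = -7
f is negative-definite; reduce −f:
−f: flip: (4,-3,1)→(1,3,4)
−f: translate: b→1 (≡3 mod 2), so (1,3,4)→(1,1,2)
−f: reduced (well bottom): (1,1,2) with a≤c, −a<b≤a
flip sign back: reduced form of f is (-1,-1,-2)
g: translate: b→1 (≡-1 mod 2), so (1,-1,2)→(1,1,2)
g: reduced (well bottom): (1,1,2) with a≤c, −a<b≤a
reduced forms (-1, -1, -2) vs (1, 1, 2) ⇒ inequivalent

no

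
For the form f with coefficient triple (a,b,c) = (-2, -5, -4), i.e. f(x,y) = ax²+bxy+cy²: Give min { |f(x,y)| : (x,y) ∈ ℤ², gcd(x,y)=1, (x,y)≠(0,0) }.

translate: b→1 (≡5 mod 4), so (2,5,4)→(2,1,1)
flip: (2,1,1)→(1,-1,2)
translate: b→1 (≡-1 mod 2), so (1,-1,2)→(1,1,2)
reduced (well bottom): (1,1,2) with a≤c, −a<b≤a
well minimum |f| = |-1| = 1 (negative-definite)

1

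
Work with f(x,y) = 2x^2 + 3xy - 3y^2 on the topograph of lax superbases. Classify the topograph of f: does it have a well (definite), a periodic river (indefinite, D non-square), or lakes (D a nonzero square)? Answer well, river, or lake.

D = b²−4ac = 3² − 4·2·(-3) = 33
D > 0 non-square ⇒ indefinite ⇒ periodic river

river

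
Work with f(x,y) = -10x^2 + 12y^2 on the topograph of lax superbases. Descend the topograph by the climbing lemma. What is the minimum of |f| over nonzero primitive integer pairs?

descent: ρ → (12,0,-10)
descent: ρ → (-10,20,2)  [lands on river]
river: ρ → (2,20,-10)
closes: descent 2, river 2
min |a| on river = 2

2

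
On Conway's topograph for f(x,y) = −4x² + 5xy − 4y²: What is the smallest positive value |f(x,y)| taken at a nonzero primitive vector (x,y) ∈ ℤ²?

translate: b→3 (≡-5 mod 8), so (4,-5,4)→(4,3,3)
flip: (4,3,3)→(3,-3,4)
translate: b→3 (≡-3 mod 6), so (3,-3,4)→(3,3,4)
reduced (well bottom): (3,3,4) with a≤c, −a<b≤a
well minimum |f| = |-3| = 3 (negative-definite)

3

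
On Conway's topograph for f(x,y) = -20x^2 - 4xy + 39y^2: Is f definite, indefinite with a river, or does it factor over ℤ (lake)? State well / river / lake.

D = b²−4ac = (-4)² − 4·(-20)·39 = 3136
D = 56² is a perfect square ⇒ form factors over ℤ ⇒ lakes

lake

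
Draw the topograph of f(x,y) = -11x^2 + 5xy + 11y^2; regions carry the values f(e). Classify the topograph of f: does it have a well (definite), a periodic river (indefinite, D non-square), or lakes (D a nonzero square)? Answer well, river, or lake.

D = b²−4ac = 5² − 4·(-11)·11 = 509
D > 0 non-square ⇒ indefinite ⇒ periodic river

river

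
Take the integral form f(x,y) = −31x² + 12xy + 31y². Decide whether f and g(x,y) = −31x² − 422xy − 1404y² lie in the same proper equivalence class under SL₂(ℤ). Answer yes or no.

D₁ = 3988, D₂ = 3988
river cycle of f (length 26): (31, 50, -12), (-12, 46, 39), (39, 32, -19), (-19, 44, 27), (27, 10, -36), (-36, 62, 1), (1, 62, -36), (-36, 10, 27), (27, 44, -19), (-19, 32, 39), … (16 more)
river cycle of g (length 26): (-31, 12, 31), (31, 50, -12), (-12, 46, 39), (39, 32, -19), (-19, 44, 27), (27, 10, -36), (-36, 62, 1), (1, 62, -36), (-36, 10, 27), (27, 44, -19), … (16 more)
cycles coincide ⇒ equivalent

yes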